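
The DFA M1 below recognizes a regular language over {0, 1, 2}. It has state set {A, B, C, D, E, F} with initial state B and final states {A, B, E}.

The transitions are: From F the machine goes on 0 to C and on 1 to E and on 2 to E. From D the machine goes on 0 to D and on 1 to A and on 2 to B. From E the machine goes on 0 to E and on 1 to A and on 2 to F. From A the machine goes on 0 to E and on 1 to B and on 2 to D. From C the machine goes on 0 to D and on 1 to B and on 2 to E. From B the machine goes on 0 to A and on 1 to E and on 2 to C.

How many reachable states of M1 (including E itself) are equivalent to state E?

3

All states are reachable from the start state.
P0 = {A,B,E} | {C,D,F}.
Stable partition: {A,B,E} | {C,D,F} — 2 equivalence classes.
The equivalence class containing E is {A,B,E}, of size 3.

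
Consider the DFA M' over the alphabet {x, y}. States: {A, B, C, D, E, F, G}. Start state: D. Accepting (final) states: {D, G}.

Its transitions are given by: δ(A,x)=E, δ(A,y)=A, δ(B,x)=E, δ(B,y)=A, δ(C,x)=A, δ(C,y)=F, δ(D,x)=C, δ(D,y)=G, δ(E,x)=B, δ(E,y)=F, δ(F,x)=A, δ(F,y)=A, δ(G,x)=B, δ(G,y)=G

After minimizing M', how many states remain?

2

All states are reachable from the start state.
Initial partition by acceptance: {D,G} | {A,B,C,E,F}.
No further refinement is possible. Final partition (2 blocks): {D,G} | {A,B,C,E,F}.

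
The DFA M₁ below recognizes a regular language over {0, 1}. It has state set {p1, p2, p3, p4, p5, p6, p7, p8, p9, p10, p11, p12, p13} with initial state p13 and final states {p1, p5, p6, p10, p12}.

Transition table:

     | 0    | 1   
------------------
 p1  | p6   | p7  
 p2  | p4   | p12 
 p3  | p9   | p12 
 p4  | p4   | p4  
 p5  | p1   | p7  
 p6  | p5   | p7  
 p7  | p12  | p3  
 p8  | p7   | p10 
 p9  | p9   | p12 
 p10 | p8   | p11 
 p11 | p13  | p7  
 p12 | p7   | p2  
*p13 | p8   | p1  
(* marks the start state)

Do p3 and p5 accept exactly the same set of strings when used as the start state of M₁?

No

Initial partition by acceptance: {p1,p5,p6,p10,p12} | {p2,p3,p4,p7,p8,p9,p11,p13}.
On input 0, block {p1,p5,p6,p10,p12} splits into {p1,p5,p6} and {p10,p12}.
Split {p2,p3,p4,p7,p8,p9,p11,p13} by δ(·,0) → {p2,p3,p4,p8,p9,p11,p13} and {p7}.
Split {p2,p3,p4,p8,p9,p11,p13} by δ(·,0) → {p2,p3,p4,p9,p11,p13} and {p8}.
On input 0, block {p2,p3,p4,p9,p11,p13} splits into {p2,p3,p4,p9,p11} and {p13}.
On input 0, block {p2,p3,p4,p9,p11} splits into {p2,p3,p4,p9} and {p11}.
On input 1, block {p2,p3,p4,p9} splits into {p2,p3,p9} and {p4}.
On input 0, block {p2,p3,p9} splits into {p3,p9} and {p2}.
On input 0, block {p10,p12} splits into {p10} and {p12}.
The partition is now stable with 10 blocks: {p1,p5,p6} | {p3,p9} | {p10} | {p7} | {p8} | {p13} | {p11} | {p4} | {p2} | {p12}.
p3 and p5 end up in different blocks, so they are distinguishable. For instance, the string 'ε' is accepted from only p5.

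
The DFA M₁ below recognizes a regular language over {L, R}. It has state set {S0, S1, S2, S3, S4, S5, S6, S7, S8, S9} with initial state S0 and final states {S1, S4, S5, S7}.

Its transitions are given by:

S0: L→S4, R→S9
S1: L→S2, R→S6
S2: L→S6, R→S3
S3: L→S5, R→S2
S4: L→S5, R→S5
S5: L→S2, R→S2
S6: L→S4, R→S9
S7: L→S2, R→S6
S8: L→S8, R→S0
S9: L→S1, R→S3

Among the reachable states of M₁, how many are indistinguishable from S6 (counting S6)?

First remove the unreachable states {S7,S8}; 8 states remain.
Initial partition by acceptance: {S1,S4,S5} | {S0,S2,S3,S6,S9}.
Refine {S1,S4,S5} on symbol L: members go to different blocks, giving {S1,S5} and {S4}.
On input L, block {S0,S2,S3,S6,S9} splits into {S0,S6} and {S3,S9} and {S2}.
Refine {S1,S5} on symbol R: members go to different blocks, giving {S1} and {S5}.
Refine {S3,S9} on symbol L: members go to different blocks, giving {S3} and {S9}.
Stable partition: {S1} | {S0,S6} | {S4} | {S3} | {S2} | {S5} | {S9} — 7 equivalence classes.
State S6 belongs to the block {S0,S6}, which has 2 states.

2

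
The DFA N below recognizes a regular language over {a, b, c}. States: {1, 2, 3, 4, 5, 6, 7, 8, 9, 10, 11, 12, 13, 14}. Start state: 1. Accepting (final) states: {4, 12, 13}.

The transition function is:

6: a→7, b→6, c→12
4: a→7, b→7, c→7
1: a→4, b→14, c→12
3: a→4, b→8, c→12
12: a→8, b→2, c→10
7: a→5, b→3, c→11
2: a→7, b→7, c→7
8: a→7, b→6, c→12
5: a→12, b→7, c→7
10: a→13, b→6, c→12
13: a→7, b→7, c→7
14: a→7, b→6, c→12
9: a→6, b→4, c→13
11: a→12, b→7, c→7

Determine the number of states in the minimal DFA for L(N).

Reachable states from the start: {1,2,3,4,5,6,7,8,10,11,12,13,14}. Unreachable: {9} — drop them.
P0 = {4,12,13} | {1,2,3,5,6,7,8,10,11,14}.
Split {1,2,3,5,6,7,8,10,11,14} by δ(·,a) → {1,3,5,10,11} and {2,6,7,8,14}.
Split {4,12,13} by δ(·,c) → {4,13} and {12}.
Split {1,3,5,10,11} by δ(·,a) → {1,3,10} and {5,11}.
Refine {2,6,7,8,14} on symbol a: members go to different blocks, giving {2,6,8,14} and {7}.
Refine {2,6,8,14} on symbol b: members go to different blocks, giving {6,8,14} and {2}.
Stable partition: {4,13} | {1,3,10} | {6,8,14} | {12} | {5,11} | {7} | {2} — 7 equivalence classes.

7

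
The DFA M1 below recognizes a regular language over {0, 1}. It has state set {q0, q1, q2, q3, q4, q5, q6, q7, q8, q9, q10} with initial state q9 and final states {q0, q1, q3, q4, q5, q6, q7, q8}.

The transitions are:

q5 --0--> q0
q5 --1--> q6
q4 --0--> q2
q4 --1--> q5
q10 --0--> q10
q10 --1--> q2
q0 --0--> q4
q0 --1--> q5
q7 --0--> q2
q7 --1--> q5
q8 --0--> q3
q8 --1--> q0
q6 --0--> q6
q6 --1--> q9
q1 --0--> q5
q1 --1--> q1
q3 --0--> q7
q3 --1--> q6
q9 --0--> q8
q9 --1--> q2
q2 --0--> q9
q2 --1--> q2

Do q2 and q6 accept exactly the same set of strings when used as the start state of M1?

No

First remove the unreachable states {q1,q10}; 9 states remain.
P0 = {q0,q3,q4,q5,q6,q7,q8} | {q2,q9}.
Split {q0,q3,q4,q5,q6,q7,q8} by δ(·,0) → {q0,q3,q5,q6,q8} and {q4,q7}.
Split {q0,q3,q5,q6,q8} by δ(·,0) → {q5,q6,q8} and {q0,q3}.
Split {q5,q6,q8} by δ(·,0) → {q5,q8} and {q6}.
On input 1, block {q5,q8} splits into {q5} and {q8}.
On input 0, block {q2,q9} splits into {q2} and {q9}.
Refine {q0,q3} on symbol 1: members go to different blocks, giving {q0} and {q3}.
No further refinement is possible. Final partition (8 blocks): {q5} | {q2} | {q4,q7} | {q0} | {q6} | {q8} | {q9} | {q3}.
q2 and q6 end up in different blocks, so they are distinguishable. For instance, the string 'ε' is accepted from only q6.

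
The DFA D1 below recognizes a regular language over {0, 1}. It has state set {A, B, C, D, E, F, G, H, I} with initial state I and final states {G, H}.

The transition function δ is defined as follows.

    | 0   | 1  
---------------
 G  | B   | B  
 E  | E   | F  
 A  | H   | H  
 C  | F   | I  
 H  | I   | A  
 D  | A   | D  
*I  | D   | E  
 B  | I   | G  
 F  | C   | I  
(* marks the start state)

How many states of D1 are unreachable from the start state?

2

No path from I leads to B, G; the other 7 states are all reachable.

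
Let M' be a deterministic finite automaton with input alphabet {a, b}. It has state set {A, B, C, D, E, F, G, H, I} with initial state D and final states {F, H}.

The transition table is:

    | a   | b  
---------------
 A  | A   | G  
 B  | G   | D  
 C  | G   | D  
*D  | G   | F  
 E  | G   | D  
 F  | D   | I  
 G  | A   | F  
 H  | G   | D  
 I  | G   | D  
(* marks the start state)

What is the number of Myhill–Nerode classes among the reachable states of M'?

States {B,C,E,H} cannot be reached from the start state, so discard them.
P0 = {F} | {A,D,G,I}.
On input b, block {A,D,G,I} splits into {A,I} and {D,G}.
Split {A,I} by δ(·,a) → {A} and {I}.
On input a, block {D,G} splits into {D} and {G}.
No further refinement is possible. Final partition (5 blocks): {F} | {A} | {D} | {I} | {G}.

5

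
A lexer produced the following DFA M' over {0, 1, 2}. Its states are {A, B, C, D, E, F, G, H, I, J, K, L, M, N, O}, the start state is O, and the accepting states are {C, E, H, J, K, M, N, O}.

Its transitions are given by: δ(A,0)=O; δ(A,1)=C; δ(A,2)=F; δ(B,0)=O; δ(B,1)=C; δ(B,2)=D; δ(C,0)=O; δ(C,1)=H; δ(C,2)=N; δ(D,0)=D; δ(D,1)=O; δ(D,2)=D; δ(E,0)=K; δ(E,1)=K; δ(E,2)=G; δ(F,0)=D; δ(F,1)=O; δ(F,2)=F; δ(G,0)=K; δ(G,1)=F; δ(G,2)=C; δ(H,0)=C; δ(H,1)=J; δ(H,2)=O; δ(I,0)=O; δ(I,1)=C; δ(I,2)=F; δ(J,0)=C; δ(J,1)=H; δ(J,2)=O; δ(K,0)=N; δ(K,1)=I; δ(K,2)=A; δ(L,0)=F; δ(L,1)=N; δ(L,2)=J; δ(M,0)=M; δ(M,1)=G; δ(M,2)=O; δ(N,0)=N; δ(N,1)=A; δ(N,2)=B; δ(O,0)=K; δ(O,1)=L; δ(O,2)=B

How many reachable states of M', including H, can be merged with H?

2

Reachable states from the start: {A,B,C,D,F,H,I,J,K,L,N,O}. Unreachable: {E,G,M} — drop them.
Initial partition by acceptance: {C,H,J,K,N,O} | {A,B,D,F,I,L}.
Split {C,H,J,K,N,O} by δ(·,1) → {C,H,J} and {K,N,O}.
Split {C,H,J} by δ(·,0) → {H,J} and {C}.
Refine {A,B,D,F,I,L} on symbol 0: members go to different blocks, giving {A,B,I} and {D,F,L}.
Split {K,N,O} by δ(·,1) → {K,N} and {O}.
Refine {D,F,L} on symbol 1: members go to different blocks, giving {D,F} and {L}.
Stable partition: {H,J} | {A,B,I} | {K,N} | {C} | {D,F} | {O} | {L} — 7 equivalence classes.
The equivalence class containing H is {H,J}, of size 2.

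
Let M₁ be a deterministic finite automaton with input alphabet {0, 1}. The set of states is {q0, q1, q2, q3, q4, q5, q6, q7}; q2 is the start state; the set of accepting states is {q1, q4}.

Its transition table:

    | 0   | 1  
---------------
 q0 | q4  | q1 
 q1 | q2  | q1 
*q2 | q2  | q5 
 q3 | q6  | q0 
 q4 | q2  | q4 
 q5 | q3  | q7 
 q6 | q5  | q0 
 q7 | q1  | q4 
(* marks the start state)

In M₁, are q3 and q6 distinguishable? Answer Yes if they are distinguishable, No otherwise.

Start with accepting vs non-accepting: {q1,q4} | {q0,q2,q3,q5,q6,q7}.
On input 0, block {q0,q2,q3,q5,q6,q7} splits into {q2,q3,q5,q6} and {q0,q7}.
Refine {q2,q3,q5,q6} on symbol 1: members go to different blocks, giving {q3,q5,q6} and {q2}.
No further refinement is possible. Final partition (4 blocks): {q1,q4} | {q3,q5,q6} | {q0,q7} | {q2}.
q3 and q6 lie in the same block of the stable partition, so they are equivalent — no string distinguishes them.

No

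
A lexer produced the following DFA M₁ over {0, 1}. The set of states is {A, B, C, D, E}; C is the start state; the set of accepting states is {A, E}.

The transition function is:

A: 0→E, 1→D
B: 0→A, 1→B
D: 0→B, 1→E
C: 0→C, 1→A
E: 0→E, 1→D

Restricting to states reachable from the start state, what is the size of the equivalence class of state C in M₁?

1

Every state is reachable, so we keep all 5.
Start with accepting vs non-accepting: {A,E} | {B,C,D}.
On input 0, block {B,C,D} splits into {C,D} and {B}.
Refine {C,D} on symbol 0: members go to different blocks, giving {C} and {D}.
The partition is now stable with 4 blocks: {A,E} | {C} | {B} | {D}.
The equivalence class containing C is {C}, of size 1.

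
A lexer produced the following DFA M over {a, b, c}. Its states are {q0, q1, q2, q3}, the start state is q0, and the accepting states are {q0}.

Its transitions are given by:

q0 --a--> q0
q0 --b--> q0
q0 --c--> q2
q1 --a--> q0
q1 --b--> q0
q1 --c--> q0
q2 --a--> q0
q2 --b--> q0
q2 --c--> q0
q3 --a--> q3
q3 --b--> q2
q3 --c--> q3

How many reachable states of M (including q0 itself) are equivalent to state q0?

1

First remove the unreachable states {q1,q3}; 2 states remain.
Initial partition by acceptance: {q0} | {q2}.
Stable partition: {q0} | {q2} — 2 equivalence classes.
State q0 belongs to the block {q0}, which has 1 states.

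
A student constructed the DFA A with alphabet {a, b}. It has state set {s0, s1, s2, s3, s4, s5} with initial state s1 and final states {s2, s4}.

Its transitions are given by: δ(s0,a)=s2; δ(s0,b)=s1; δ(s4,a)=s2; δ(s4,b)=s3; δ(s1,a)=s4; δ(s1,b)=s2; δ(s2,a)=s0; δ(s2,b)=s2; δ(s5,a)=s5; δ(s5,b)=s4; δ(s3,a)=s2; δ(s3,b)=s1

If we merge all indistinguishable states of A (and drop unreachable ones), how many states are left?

Reachable states from the start: {s0,s1,s2,s3,s4}. Unreachable: {s5} — drop them.
Start with accepting vs non-accepting: {s2,s4} | {s0,s1,s3}.
Refine {s2,s4} on symbol a: members go to different blocks, giving {s2} and {s4}.
Refine {s0,s1,s3} on symbol a: members go to different blocks, giving {s0,s3} and {s1}.
The partition is now stable with 4 blocks: {s2} | {s0,s3} | {s4} | {s1}.

4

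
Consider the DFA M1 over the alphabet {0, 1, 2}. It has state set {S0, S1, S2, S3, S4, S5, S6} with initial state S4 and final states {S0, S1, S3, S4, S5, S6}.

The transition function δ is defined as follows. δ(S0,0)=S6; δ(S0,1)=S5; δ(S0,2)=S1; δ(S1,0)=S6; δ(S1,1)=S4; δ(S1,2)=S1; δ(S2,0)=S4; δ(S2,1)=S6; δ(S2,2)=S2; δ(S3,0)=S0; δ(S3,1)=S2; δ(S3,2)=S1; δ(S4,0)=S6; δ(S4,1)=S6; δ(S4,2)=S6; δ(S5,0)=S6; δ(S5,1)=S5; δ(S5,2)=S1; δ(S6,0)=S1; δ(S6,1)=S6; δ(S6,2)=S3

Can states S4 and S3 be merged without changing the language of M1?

All states are reachable from the start state.
Initial partition by acceptance: {S0,S1,S3,S4,S5,S6} | {S2}.
Split {S0,S1,S3,S4,S5,S6} by δ(·,1) → {S0,S1,S4,S5,S6} and {S3}.
Refine {S0,S1,S4,S5,S6} on symbol 2: members go to different blocks, giving {S0,S1,S4,S5} and {S6}.
On input 1, block {S0,S1,S4,S5} splits into {S0,S1,S5} and {S4}.
On input 1, block {S0,S1,S5} splits into {S0,S5} and {S1}.
The partition is now stable with 6 blocks: {S0,S5} | {S2} | {S3} | {S6} | {S4} | {S1}.
S4 and S3 end up in different blocks, so they are distinguishable. For instance, the string '1' is accepted from only S4.

No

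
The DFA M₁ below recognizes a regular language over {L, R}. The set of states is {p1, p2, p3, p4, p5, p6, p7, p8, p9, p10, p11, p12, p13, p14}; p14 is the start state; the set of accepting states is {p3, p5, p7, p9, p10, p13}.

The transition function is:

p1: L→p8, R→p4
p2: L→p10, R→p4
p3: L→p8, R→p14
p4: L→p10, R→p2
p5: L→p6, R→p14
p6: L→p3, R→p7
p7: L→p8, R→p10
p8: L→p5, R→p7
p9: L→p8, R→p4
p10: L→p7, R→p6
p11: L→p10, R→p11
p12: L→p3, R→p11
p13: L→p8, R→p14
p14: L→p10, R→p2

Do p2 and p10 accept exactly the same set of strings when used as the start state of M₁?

No

First remove the unreachable states {p1,p9,p11,p12,p13}; 9 states remain.
Initial partition by acceptance: {p3,p5,p7,p10} | {p2,p4,p6,p8,p14}.
Split {p3,p5,p7,p10} by δ(·,L) → {p3,p5,p7} and {p10}.
On input R, block {p3,p5,p7} splits into {p3,p5} and {p7}.
On input L, block {p2,p4,p6,p8,p14} splits into {p2,p4,p14} and {p6,p8}.
Stable partition: {p3,p5} | {p2,p4,p14} | {p10} | {p7} | {p6,p8} — 5 equivalence classes.
p2 and p10 end up in different blocks, so they are distinguishable. For instance, the string 'ε' is accepted from only p10.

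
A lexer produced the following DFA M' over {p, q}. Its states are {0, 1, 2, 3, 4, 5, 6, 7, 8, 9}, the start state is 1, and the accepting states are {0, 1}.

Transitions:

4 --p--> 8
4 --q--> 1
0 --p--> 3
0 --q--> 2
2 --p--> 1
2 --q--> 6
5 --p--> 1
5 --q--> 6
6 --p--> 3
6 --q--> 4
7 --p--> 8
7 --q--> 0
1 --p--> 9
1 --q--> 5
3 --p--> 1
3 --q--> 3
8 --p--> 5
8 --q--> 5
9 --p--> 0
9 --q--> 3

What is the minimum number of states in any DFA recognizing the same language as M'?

Reachable states from the start: {0,1,2,3,4,5,6,8,9}. Unreachable: {7} — drop them.
Start with accepting vs non-accepting: {0,1} | {2,3,4,5,6,8,9}.
On input p, block {2,3,4,5,6,8,9} splits into {2,3,5,9} and {4,6,8}.
Refine {2,3,5,9} on symbol q: members go to different blocks, giving {2,5} and {3,9}.
On input p, block {4,6,8} splits into {4} and {6} and {8}.
Stable partition: {0,1} | {2,5} | {4} | {3,9} | {6} | {8} — 6 equivalence classes.

6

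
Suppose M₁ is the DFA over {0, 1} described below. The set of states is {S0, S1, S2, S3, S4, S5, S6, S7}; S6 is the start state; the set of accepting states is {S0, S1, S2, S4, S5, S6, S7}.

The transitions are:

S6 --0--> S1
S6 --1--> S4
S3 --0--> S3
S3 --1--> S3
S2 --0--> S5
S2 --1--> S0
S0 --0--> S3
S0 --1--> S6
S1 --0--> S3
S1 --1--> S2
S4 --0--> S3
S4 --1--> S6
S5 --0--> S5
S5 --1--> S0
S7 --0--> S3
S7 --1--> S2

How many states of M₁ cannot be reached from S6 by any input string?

Starting at S6 and following transitions, the reachable set is {S0, S1, S2, S3, S4, S5, S6}. That leaves S7 unreachable — 1 in total.

1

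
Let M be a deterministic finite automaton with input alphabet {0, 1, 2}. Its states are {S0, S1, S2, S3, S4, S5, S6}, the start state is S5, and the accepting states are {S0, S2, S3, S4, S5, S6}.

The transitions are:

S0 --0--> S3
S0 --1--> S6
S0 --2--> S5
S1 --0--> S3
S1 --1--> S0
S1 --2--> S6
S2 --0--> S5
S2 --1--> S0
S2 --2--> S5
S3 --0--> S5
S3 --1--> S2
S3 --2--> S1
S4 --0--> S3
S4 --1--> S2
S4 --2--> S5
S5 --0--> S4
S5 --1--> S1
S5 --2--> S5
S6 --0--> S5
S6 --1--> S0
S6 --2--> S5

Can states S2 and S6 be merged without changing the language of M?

All states are reachable from the start state.
Start with accepting vs non-accepting: {S0,S2,S3,S4,S5,S6} | {S1}.
Split {S0,S2,S3,S4,S5,S6} by δ(·,1) → {S0,S2,S3,S4,S6} and {S5}.
On input 0, block {S0,S2,S3,S4,S6} splits into {S2,S3,S6} and {S0,S4}.
Split {S2,S3,S6} by δ(·,1) → {S2,S6} and {S3}.
No further refinement is possible. Final partition (5 blocks): {S2,S6} | {S1} | {S5} | {S0,S4} | {S3}.
S2 and S6 lie in the same block of the stable partition, so they are equivalent — no string distinguishes them.

Yes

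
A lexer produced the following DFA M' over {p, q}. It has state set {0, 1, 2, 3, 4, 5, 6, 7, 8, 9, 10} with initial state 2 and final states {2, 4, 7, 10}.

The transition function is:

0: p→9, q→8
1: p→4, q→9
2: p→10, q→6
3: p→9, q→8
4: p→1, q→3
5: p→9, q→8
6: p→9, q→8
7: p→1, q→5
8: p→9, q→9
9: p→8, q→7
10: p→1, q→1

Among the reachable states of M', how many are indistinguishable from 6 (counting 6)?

3

States {0} cannot be reached from the start state, so discard them.
Start with accepting vs non-accepting: {2,4,7,10} | {1,3,5,6,8,9}.
On input p, block {2,4,7,10} splits into {4,7,10} and {2}.
On input p, block {1,3,5,6,8,9} splits into {3,5,6,8,9} and {1}.
Split {4,7,10} by δ(·,q) → {4,7} and {10}.
On input q, block {3,5,6,8,9} splits into {3,5,6,8} and {9}.
Split {3,5,6,8} by δ(·,q) → {3,5,6} and {8}.
The partition is now stable with 7 blocks: {4,7} | {3,5,6} | {2} | {1} | {10} | {9} | {8}.
The equivalence class containing 6 is {3,5,6}, of size 3.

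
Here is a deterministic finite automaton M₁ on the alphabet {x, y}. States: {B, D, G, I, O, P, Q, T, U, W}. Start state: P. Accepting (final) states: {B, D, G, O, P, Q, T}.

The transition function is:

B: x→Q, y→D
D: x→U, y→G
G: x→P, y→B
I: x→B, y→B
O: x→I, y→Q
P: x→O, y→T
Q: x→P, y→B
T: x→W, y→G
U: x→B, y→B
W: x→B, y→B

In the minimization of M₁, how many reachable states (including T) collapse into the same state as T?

3

P0 = {B,D,G,O,P,Q,T} | {I,U,W}.
Refine {B,D,G,O,P,Q,T} on symbol x: members go to different blocks, giving {B,G,P,Q} and {D,O,T}.
Split {B,G,P,Q} by δ(·,x) → {B,G,Q} and {P}.
On input x, block {B,G,Q} splits into {G,Q} and {B}.
The partition is now stable with 5 blocks: {G,Q} | {I,U,W} | {D,O,T} | {P} | {B}.
State T belongs to the block {D,O,T}, which has 3 states.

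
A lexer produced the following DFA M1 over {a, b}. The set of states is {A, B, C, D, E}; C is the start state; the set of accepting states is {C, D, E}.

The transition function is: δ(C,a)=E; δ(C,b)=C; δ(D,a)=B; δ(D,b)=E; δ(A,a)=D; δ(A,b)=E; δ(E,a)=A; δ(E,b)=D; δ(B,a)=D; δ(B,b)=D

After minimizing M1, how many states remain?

3

Every state is reachable, so we keep all 5.
Start with accepting vs non-accepting: {C,D,E} | {A,B}.
Split {C,D,E} by δ(·,a) → {D,E} and {C}.
No further refinement is possible. Final partition (3 blocks): {D,E} | {A,B} | {C}.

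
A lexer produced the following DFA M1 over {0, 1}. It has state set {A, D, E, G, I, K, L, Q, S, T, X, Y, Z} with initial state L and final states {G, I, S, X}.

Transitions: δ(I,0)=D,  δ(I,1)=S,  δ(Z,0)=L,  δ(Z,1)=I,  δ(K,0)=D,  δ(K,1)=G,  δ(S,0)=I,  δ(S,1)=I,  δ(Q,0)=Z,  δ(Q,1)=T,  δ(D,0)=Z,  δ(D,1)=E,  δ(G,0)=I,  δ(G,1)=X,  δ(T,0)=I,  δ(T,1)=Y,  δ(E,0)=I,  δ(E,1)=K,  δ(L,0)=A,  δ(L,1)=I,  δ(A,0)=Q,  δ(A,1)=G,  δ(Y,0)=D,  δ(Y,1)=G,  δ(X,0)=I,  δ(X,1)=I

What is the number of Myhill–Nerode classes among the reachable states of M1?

Start with accepting vs non-accepting: {G,I,S,X} | {A,D,E,K,L,Q,T,Y,Z}.
On input 0, block {G,I,S,X} splits into {G,S,X} and {I}.
On input 1, block {G,S,X} splits into {S,X} and {G}.
Refine {A,D,E,K,L,Q,T,Y,Z} on symbol 0: members go to different blocks, giving {A,D,K,L,Q,Y,Z} and {E,T}.
Split {A,D,K,L,Q,Y,Z} by δ(·,1) → {A,K,Y} and {L,Z} and {D,Q}.
Split {L,Z} by δ(·,0) → {L} and {Z}.
The partition is now stable with 8 blocks: {S,X} | {A,K,Y} | {I} | {G} | {E,T} | {L} | {D,Q} | {Z}.

8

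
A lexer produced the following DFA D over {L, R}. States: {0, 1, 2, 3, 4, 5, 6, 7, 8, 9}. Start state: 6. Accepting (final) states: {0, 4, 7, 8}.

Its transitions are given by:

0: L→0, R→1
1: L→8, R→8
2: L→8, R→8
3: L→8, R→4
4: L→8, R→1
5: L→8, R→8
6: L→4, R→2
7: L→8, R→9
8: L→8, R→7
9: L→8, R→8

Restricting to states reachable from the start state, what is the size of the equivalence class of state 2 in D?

States {0,3,5} cannot be reached from the start state, so discard them.
Start with accepting vs non-accepting: {4,7,8} | {1,2,6,9}.
On input R, block {4,7,8} splits into {4,7} and {8}.
On input L, block {1,2,6,9} splits into {1,2,9} and {6}.
Stable partition: {4,7} | {1,2,9} | {8} | {6} — 4 equivalence classes.
The equivalence class containing 2 is {1,2,9}, of size 3.

3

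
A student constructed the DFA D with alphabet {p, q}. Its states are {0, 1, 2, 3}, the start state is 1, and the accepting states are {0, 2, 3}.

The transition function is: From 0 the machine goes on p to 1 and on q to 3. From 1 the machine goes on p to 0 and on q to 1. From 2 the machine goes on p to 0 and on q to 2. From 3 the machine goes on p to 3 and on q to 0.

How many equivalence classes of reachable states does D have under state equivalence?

Reachable states from the start: {0,1,3}. Unreachable: {2} — drop them.
Start with accepting vs non-accepting: {0,3} | {1}.
Split {0,3} by δ(·,p) → {0} and {3}.
Stable partition: {0} | {1} | {3} — 3 equivalence classes.

3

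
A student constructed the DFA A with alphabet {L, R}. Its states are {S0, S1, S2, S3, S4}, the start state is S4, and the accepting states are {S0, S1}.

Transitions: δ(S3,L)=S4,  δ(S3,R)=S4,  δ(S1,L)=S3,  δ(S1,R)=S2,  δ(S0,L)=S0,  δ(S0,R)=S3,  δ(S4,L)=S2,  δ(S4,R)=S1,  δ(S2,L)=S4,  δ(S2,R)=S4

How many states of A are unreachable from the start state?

Starting at S4 and following transitions, the reachable set is {S1, S2, S3, S4}. That leaves S0 unreachable — 1 in total.

1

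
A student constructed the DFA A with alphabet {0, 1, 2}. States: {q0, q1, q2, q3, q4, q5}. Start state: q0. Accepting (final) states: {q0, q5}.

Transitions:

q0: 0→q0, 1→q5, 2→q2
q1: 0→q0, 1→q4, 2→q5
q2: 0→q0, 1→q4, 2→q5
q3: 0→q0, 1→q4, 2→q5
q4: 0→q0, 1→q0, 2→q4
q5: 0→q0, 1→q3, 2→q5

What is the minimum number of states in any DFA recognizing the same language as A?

4

First remove the unreachable states {q1}; 5 states remain.
Start with accepting vs non-accepting: {q0,q5} | {q2,q3,q4}.
Refine {q0,q5} on symbol 1: members go to different blocks, giving {q0} and {q5}.
Refine {q2,q3,q4} on symbol 1: members go to different blocks, giving {q2,q3} and {q4}.
No further refinement is possible. Final partition (4 blocks): {q0} | {q2,q3} | {q5} | {q4}.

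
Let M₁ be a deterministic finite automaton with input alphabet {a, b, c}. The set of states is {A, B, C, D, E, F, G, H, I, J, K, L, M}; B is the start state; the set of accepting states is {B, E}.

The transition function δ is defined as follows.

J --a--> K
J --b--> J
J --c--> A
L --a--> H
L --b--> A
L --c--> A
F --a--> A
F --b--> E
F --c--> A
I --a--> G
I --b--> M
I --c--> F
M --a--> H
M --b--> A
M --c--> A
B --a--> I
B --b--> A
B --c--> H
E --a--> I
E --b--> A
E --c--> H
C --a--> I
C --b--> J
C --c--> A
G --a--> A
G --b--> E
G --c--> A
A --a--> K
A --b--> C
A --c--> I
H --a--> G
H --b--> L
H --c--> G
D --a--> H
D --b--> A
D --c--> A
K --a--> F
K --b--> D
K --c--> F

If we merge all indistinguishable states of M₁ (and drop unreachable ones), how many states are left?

6

All states are reachable from the start state.
P0 = {B,E} | {A,C,D,F,G,H,I,J,K,L,M}.
On input b, block {A,C,D,F,G,H,I,J,K,L,M} splits into {A,C,D,H,I,J,K,L,M} and {F,G}.
Refine {A,C,D,H,I,J,K,L,M} on symbol a: members go to different blocks, giving {A,C,D,J,L,M} and {H,I,K}.
On input c, block {A,C,D,J,L,M} splits into {C,D,J,L,M} and {A}.
Refine {C,D,J,L,M} on symbol b: members go to different blocks, giving {D,L,M} and {C,J}.
No further refinement is possible. Final partition (6 blocks): {B,E} | {D,L,M} | {F,G} | {H,I,K} | {A} | {C,J}.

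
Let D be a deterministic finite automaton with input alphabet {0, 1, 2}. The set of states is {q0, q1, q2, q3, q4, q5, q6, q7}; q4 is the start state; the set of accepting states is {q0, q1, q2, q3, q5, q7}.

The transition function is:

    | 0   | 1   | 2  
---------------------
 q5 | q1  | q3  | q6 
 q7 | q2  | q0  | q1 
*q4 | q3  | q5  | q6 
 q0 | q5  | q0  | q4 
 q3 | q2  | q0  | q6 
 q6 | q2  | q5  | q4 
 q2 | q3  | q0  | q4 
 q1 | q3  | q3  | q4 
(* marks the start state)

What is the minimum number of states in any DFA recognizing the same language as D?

States {q7} cannot be reached from the start state, so discard them.
P0 = {q0,q1,q2,q3,q5} | {q4,q6}.
Stable partition: {q0,q1,q2,q3,q5} | {q4,q6} — 2 equivalence classes.

2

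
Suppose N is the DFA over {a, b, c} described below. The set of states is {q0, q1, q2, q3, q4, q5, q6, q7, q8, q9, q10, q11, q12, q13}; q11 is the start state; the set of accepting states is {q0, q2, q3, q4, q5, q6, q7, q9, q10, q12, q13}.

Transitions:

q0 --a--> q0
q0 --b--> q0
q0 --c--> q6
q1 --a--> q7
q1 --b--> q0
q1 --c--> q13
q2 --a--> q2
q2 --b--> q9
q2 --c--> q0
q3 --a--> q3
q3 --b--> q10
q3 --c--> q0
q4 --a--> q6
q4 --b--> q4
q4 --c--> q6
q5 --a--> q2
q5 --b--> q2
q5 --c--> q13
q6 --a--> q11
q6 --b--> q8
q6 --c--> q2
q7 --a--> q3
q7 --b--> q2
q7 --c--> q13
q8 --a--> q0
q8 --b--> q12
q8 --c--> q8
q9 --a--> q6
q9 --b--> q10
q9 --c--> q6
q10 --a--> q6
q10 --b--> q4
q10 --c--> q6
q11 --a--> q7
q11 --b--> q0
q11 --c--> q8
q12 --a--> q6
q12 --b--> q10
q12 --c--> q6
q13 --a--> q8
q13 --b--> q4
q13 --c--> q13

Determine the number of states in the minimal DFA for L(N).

First remove the unreachable states {q1,q5}; 12 states remain.
Start with accepting vs non-accepting: {q0,q2,q3,q4,q6,q7,q9,q10,q12,q13} | {q8,q11}.
On input a, block {q0,q2,q3,q4,q6,q7,q9,q10,q12,q13} splits into {q0,q2,q3,q4,q7,q9,q10,q12} and {q6,q13}.
On input a, block {q0,q2,q3,q4,q7,q9,q10,q12} splits into {q0,q2,q3,q7} and {q4,q9,q10,q12}.
On input b, block {q0,q2,q3,q7} splits into {q0,q7} and {q2,q3}.
On input a, block {q0,q7} splits into {q0} and {q7}.
On input a, block {q8,q11} splits into {q8} and {q11}.
Refine {q6,q13} on symbol a: members go to different blocks, giving {q6} and {q13}.
No further refinement is possible. Final partition (8 blocks): {q0} | {q8} | {q6} | {q4,q9,q10,q12} | {q2,q3} | {q7} | {q11} | {q13}.

8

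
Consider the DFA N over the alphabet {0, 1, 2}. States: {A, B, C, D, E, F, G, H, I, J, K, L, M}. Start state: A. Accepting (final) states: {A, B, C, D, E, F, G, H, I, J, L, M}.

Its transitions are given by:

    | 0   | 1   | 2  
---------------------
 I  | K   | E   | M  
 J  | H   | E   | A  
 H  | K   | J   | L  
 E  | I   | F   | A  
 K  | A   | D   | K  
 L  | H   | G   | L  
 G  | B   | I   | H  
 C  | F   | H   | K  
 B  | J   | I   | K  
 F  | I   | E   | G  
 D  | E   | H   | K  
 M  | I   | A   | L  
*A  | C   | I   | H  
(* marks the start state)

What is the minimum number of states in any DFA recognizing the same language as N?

6

P0 = {A,B,C,D,E,F,G,H,I,J,L,M} | {K}.
Refine {A,B,C,D,E,F,G,H,I,J,L,M} on symbol 0: members go to different blocks, giving {A,B,C,D,E,F,G,J,L,M} and {H,I}.
Split {A,B,C,D,E,F,G,J,L,M} by δ(·,0) → {A,B,C,D,G} and {E,F,J,L,M}.
On input 0, block {A,B,C,D,G} splits into {B,C,D} and {A,G}.
Refine {E,F,J,L,M} on symbol 1: members go to different blocks, giving {E,F,J} and {L,M}.
No further refinement is possible. Final partition (6 blocks): {B,C,D} | {K} | {H,I} | {E,F,J} | {A,G} | {L,M}.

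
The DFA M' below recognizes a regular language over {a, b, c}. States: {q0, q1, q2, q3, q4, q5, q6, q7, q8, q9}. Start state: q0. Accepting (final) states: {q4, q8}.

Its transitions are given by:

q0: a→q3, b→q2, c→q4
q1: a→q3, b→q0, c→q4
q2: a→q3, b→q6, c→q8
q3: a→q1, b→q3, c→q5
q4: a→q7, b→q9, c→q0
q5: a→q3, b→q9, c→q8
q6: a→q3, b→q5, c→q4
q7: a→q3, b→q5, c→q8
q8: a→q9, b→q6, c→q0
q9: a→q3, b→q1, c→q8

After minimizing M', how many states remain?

3

Every state is reachable, so we keep all 10.
Initial partition by acceptance: {q4,q8} | {q0,q1,q2,q3,q5,q6,q7,q9}.
On input c, block {q0,q1,q2,q3,q5,q6,q7,q9} splits into {q0,q1,q2,q5,q6,q7,q9} and {q3}.
The partition is now stable with 3 blocks: {q4,q8} | {q0,q1,q2,q5,q6,q7,q9} | {q3}.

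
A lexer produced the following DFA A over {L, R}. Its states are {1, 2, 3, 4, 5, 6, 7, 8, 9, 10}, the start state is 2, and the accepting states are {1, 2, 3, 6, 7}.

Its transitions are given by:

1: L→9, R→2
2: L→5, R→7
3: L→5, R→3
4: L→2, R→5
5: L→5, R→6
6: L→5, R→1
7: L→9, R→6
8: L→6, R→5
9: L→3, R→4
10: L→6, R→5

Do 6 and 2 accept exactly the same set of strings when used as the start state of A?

Yes

First remove the unreachable states {8,10}; 8 states remain.
Start with accepting vs non-accepting: {1,2,3,6,7} | {4,5,9}.
Split {4,5,9} by δ(·,L) → {4,9} and {5}.
Split {1,2,3,6,7} by δ(·,L) → {2,3,6} and {1,7}.
On input R, block {2,3,6} splits into {2,6} and {3}.
On input L, block {4,9} splits into {4} and {9}.
The partition is now stable with 6 blocks: {2,6} | {4} | {5} | {1,7} | {3} | {9}.
6 and 2 lie in the same block of the stable partition, so they are equivalent — no string distinguishes them.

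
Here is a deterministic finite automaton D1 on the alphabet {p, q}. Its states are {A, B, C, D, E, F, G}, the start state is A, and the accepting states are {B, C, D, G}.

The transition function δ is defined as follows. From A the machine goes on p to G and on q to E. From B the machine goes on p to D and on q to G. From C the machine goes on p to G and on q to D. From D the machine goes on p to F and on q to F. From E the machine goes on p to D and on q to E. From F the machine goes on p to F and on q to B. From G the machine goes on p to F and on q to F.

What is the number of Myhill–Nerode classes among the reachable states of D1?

4

States {C} cannot be reached from the start state, so discard them.
P0 = {B,D,G} | {A,E,F}.
On input p, block {B,D,G} splits into {D,G} and {B}.
Split {A,E,F} by δ(·,p) → {A,E} and {F}.
No further refinement is possible. Final partition (4 blocks): {D,G} | {A,E} | {B} | {F}.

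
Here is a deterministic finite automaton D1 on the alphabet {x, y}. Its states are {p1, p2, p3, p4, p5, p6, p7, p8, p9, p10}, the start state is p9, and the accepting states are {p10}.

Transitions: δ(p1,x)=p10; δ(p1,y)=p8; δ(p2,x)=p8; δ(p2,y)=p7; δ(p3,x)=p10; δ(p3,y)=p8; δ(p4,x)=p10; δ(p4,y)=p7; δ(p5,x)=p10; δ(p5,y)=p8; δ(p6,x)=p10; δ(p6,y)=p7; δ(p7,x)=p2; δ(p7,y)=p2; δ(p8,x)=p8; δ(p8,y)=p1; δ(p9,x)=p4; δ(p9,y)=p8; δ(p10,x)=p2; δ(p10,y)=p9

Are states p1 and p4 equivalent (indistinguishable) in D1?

States {p3,p5,p6} cannot be reached from the start state, so discard them.
P0 = {p10} | {p1,p2,p4,p7,p8,p9}.
On input x, block {p1,p2,p4,p7,p8,p9} splits into {p2,p7,p8,p9} and {p1,p4}.
On input x, block {p2,p7,p8,p9} splits into {p2,p7,p8} and {p9}.
Refine {p2,p7,p8} on symbol y: members go to different blocks, giving {p2,p7} and {p8}.
Split {p2,p7} by δ(·,x) → {p2} and {p7}.
Split {p1,p4} by δ(·,y) → {p1} and {p4}.
The partition is now stable with 7 blocks: {p10} | {p2} | {p1} | {p9} | {p8} | {p7} | {p4}.
p1 and p4 end up in different blocks, so they are distinguishable. For instance, the string 'yyx' is accepted from only p1.

No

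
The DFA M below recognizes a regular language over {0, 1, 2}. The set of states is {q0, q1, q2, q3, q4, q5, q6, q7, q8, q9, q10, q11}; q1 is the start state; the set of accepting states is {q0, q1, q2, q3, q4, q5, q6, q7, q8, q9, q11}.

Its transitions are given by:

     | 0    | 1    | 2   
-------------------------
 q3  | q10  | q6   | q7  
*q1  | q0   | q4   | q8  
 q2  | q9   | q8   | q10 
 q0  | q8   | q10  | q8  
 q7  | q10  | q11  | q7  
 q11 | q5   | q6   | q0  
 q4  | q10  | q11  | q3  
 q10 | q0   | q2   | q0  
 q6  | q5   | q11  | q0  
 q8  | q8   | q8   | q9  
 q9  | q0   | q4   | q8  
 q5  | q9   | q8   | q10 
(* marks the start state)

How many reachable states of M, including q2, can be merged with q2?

2

Every state is reachable, so we keep all 12.
Start with accepting vs non-accepting: {q0,q1,q2,q3,q4,q5,q6,q7,q8,q9,q11} | {q10}.
Split {q0,q1,q2,q3,q4,q5,q6,q7,q8,q9,q11} by δ(·,0) → {q0,q1,q2,q5,q6,q8,q9,q11} and {q3,q4,q7}.
Split {q0,q1,q2,q5,q6,q8,q9,q11} by δ(·,1) → {q2,q5,q6,q8,q11} and {q1,q9} and {q0}.
Split {q2,q5,q6,q8,q11} by δ(·,0) → {q6,q8,q11} and {q2,q5}.
Refine {q6,q8,q11} on symbol 0: members go to different blocks, giving {q6,q11} and {q8}.
The partition is now stable with 7 blocks: {q6,q11} | {q10} | {q3,q4,q7} | {q1,q9} | {q0} | {q2,q5} | {q8}.
State q2 belongs to the block {q2,q5}, which has 2 states.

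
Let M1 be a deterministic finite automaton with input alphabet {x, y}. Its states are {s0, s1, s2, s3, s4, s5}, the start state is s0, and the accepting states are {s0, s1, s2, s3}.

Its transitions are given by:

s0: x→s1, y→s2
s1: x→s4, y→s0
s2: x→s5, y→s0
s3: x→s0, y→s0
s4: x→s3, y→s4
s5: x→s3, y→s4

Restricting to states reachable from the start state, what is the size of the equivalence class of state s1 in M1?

2

Initial partition by acceptance: {s0,s1,s2,s3} | {s4,s5}.
Split {s0,s1,s2,s3} by δ(·,x) → {s0,s3} and {s1,s2}.
Split {s0,s3} by δ(·,x) → {s0} and {s3}.
No further refinement is possible. Final partition (4 blocks): {s0} | {s4,s5} | {s1,s2} | {s3}.
The equivalence class containing s1 is {s1,s2}, of size 2.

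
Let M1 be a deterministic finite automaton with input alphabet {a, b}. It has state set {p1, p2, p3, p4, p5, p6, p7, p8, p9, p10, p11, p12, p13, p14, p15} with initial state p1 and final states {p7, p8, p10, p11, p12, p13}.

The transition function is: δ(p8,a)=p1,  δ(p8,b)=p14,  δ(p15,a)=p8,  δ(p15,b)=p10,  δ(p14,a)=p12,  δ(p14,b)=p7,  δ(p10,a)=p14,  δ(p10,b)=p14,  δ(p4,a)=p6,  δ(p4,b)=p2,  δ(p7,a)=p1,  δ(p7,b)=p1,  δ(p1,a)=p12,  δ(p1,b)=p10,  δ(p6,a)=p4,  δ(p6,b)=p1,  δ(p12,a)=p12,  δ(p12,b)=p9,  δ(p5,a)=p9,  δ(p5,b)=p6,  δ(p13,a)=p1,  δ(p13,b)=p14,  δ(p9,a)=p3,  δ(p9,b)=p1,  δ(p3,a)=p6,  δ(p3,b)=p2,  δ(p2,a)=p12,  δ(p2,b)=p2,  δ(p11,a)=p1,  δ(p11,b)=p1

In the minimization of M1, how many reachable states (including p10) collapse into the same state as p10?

First remove the unreachable states {p5,p8,p11,p13,p15}; 10 states remain.
P0 = {p7,p10,p12} | {p1,p2,p3,p4,p6,p9,p14}.
Refine {p7,p10,p12} on symbol a: members go to different blocks, giving {p7,p10} and {p12}.
Split {p1,p2,p3,p4,p6,p9,p14} by δ(·,a) → {p3,p4,p6,p9} and {p1,p2,p14}.
On input b, block {p1,p2,p14} splits into {p1,p14} and {p2}.
On input b, block {p3,p4,p6,p9} splits into {p3,p4} and {p6,p9}.
The partition is now stable with 6 blocks: {p7,p10} | {p3,p4} | {p12} | {p1,p14} | {p2} | {p6,p9}.
The equivalence class containing p10 is {p7,p10}, of size 2.

2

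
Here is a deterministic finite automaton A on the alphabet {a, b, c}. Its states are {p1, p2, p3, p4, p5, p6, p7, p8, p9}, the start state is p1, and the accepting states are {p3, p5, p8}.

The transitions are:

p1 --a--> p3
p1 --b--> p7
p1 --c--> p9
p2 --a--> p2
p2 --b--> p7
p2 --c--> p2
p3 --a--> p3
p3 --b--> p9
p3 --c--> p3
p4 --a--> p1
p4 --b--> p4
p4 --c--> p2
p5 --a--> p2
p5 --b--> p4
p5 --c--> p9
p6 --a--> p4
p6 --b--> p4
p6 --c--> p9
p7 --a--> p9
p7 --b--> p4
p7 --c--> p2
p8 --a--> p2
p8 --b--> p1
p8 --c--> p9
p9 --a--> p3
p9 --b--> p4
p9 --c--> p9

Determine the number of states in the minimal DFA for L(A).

Reachable states from the start: {p1,p2,p3,p4,p7,p9}. Unreachable: {p5,p6,p8} — drop them.
Start with accepting vs non-accepting: {p3} | {p1,p2,p4,p7,p9}.
Refine {p1,p2,p4,p7,p9} on symbol a: members go to different blocks, giving {p2,p4,p7} and {p1,p9}.
On input a, block {p2,p4,p7} splits into {p4,p7} and {p2}.
The partition is now stable with 4 blocks: {p3} | {p4,p7} | {p1,p9} | {p2}.

4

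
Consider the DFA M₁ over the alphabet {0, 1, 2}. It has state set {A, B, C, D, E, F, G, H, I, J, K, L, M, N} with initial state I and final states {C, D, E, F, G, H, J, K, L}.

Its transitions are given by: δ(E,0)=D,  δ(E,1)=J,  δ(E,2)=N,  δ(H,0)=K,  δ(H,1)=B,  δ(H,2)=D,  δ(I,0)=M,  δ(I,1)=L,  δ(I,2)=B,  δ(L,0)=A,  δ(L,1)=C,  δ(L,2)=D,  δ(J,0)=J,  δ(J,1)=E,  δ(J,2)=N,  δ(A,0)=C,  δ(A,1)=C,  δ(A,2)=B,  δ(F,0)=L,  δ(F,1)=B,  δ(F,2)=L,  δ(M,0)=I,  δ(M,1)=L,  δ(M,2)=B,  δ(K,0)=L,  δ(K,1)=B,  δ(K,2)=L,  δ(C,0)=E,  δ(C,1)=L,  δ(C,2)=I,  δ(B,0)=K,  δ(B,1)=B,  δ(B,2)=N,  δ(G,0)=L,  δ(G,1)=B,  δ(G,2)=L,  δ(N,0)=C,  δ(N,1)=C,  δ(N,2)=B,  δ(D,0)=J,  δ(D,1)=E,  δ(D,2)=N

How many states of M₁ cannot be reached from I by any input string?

3

No path from I leads to F, G, H; the other 11 states are all reachable.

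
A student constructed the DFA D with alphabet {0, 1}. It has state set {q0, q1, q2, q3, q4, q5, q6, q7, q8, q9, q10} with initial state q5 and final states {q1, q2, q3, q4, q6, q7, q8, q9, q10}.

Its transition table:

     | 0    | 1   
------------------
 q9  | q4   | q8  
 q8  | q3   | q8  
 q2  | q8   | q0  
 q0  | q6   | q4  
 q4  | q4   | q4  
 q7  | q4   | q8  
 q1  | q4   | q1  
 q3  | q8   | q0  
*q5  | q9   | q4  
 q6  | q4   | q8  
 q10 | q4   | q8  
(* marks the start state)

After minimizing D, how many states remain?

First remove the unreachable states {q1,q2,q7,q10}; 7 states remain.
P0 = {q3,q4,q6,q8,q9} | {q0,q5}.
Split {q3,q4,q6,q8,q9} by δ(·,1) → {q4,q6,q8,q9} and {q3}.
Refine {q4,q6,q8,q9} on symbol 0: members go to different blocks, giving {q4,q6,q9} and {q8}.
Split {q4,q6,q9} by δ(·,1) → {q6,q9} and {q4}.
The partition is now stable with 5 blocks: {q6,q9} | {q0,q5} | {q3} | {q8} | {q4}.

5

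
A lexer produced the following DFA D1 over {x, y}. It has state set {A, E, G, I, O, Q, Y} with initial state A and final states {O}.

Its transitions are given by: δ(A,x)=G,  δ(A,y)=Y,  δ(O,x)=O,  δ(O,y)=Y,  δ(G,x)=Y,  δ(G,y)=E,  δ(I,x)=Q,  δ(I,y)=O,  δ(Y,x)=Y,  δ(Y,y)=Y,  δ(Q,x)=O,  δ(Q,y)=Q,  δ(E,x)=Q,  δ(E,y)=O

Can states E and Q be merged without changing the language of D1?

No

First remove the unreachable states {I}; 6 states remain.
Start with accepting vs non-accepting: {O} | {A,E,G,Q,Y}.
Refine {A,E,G,Q,Y} on symbol x: members go to different blocks, giving {A,E,G,Y} and {Q}.
Split {A,E,G,Y} by δ(·,x) → {A,G,Y} and {E}.
Refine {A,G,Y} on symbol y: members go to different blocks, giving {A,Y} and {G}.
On input x, block {A,Y} splits into {A} and {Y}.
The partition is now stable with 6 blocks: {O} | {A} | {Q} | {E} | {G} | {Y}.
E and Q end up in different blocks, so they are distinguishable. For instance, the string 'x' is accepted from only Q.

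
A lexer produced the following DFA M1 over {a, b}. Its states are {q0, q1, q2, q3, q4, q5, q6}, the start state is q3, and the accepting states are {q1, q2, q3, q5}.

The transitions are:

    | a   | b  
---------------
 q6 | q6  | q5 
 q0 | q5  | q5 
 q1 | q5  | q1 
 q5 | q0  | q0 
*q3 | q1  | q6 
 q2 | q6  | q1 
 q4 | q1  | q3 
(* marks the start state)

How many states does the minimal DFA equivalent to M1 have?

5

First remove the unreachable states {q2,q4}; 5 states remain.
P0 = {q1,q3,q5} | {q0,q6}.
Split {q1,q3,q5} by δ(·,a) → {q1,q3} and {q5}.
On input a, block {q1,q3} splits into {q1} and {q3}.
On input a, block {q0,q6} splits into {q0} and {q6}.
The partition is now stable with 5 blocks: {q1} | {q0} | {q5} | {q3} | {q6}.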